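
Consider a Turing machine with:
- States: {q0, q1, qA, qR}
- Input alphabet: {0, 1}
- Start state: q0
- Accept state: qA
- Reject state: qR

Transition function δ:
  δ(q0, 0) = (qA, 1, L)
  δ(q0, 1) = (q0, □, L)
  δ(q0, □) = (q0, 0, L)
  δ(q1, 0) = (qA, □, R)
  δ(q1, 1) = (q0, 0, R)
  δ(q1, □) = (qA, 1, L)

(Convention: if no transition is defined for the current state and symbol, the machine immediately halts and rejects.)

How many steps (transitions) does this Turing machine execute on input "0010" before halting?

Execution trace:
Initial: [q0]0010
Step 1: δ(q0, 0) = (qA, 1, L) → [qA]□1010

The machine reaches the accept state qA and halts.

The machine executed 1 step before halting.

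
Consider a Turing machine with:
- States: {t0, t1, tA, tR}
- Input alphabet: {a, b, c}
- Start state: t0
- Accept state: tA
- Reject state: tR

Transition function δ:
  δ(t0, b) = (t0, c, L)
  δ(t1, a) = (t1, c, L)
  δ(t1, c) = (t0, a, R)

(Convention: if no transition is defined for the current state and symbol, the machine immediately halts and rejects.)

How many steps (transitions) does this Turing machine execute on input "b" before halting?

Execution trace:
Initial: [t0]b
Step 1: δ(t0, b) = (t0, c, L) → [t0]□c

No transition is defined for δ(t0, □). By convention the machine halts and rejects.

The machine executed 1 step before halting.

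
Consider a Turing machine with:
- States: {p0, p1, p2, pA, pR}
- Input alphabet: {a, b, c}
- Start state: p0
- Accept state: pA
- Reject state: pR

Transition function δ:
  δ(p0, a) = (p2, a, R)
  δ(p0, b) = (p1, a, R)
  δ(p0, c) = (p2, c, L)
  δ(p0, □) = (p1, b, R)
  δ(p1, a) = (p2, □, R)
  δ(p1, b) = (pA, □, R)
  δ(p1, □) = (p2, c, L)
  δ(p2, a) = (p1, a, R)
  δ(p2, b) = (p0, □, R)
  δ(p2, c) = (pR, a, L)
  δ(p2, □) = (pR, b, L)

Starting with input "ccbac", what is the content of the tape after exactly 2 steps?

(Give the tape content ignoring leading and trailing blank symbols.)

Execution trace:
Initial: [p0]ccbac
Step 1: δ(p0, c) = (p2, c, L) → [p2]□ccbac
Step 2: δ(p2, □) = (pR, b, L) → [pR]□bccbac

The machine reaches the reject state pR and halts.

After 2 steps, the tape (ignoring leading/trailing blanks) is: bccbac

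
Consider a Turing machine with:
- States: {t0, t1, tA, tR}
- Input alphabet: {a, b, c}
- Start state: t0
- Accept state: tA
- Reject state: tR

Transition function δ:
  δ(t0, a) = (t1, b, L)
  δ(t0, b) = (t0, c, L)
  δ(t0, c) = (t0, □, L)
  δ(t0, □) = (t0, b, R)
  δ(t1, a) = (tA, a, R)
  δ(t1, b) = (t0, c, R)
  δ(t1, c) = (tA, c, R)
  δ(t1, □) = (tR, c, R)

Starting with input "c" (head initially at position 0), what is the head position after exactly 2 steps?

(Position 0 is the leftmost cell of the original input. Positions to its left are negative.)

Execution trace (head position shown):
Step 0: [t0]c  (head at position 0)
Step 1: move left → [t0]□□  (head at position -1)
Step 2: move right → b[t0]□  (head at position 0)

After 2 steps, the head is at position 0.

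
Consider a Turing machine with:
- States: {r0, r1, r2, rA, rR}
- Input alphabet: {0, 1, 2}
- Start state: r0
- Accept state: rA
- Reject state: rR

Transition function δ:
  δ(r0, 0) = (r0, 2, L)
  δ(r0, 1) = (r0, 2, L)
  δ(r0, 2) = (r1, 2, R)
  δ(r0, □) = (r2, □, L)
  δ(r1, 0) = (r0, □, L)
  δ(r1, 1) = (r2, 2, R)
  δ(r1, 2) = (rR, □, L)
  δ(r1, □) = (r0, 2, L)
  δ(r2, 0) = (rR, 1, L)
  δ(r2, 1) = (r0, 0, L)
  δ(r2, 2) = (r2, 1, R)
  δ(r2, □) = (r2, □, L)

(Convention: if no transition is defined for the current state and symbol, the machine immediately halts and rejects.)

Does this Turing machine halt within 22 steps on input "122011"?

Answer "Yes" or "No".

Execution trace:
Initial: [r0]122011
Step 1: δ(r0, 1) = (r0, 2, L) → [r0]□222011
Step 2: δ(r0, □) = (r2, □, L) → [r2]□□222011
Step 3: δ(r2, □) = (r2, □, L) → [r2]□□□222011
Step 4: δ(r2, □) = (r2, □, L) → [r2]□□□□222011
Step 5: δ(r2, □) = (r2, □, L) → [r2]□□□□□222011
Step 6: δ(r2, □) = (r2, □, L) → [r2]□□□□□□222011
Step 7: δ(r2, □) = (r2, □, L) → [r2]□□□□□□□222011
Step 8: δ(r2, □) = (r2, □, L) → [r2]□□□□□□□□222011
Step 9: δ(r2, □) = (r2, □, L) → [r2]□□□□□□□□□222011
Step 10: δ(r2, □) = (r2, □, L) → [r2]□□□□□□□□□□222011
Step 11: δ(r2, □) = (r2, □, L) → [r2]□□□□□□□□□□□222011
Step 12: δ(r2, □) = (r2, □, L) → [r2]□□□□□□□□□□□□222011
Step 13: δ(r2, □) = (r2, □, L) → [r2]□□□□□□□□□□□□□222011
Step 14: δ(r2, □) = (r2, □, L) → [r2]□□□□□□□□□□□□□□222011
Step 15: δ(r2, □) = (r2, □, L) → [r2]□□□□□□□□□□□□□□□222011
Step 16: δ(r2, □) = (r2, □, L) → [r2]□□□□□□□□□□□□□□□□222011
Step 17: δ(r2, □) = (r2, □, L) → [r2]□□□□□□□□□□□□□□□□□222011
Step 18: δ(r2, □) = (r2, □, L) → [r2]□□□□□□□□□□□□□□□□□□222011
Step 19: δ(r2, □) = (r2, □, L) → [r2]□□□□□□□□□□□□□□□□□□□222011
Step 20: δ(r2, □) = (r2, □, L) → [r2]□□□□□□□□□□□□□□□□□□□□222011
Step 21: δ(r2, □) = (r2, □, L) → [r2]□□□□□□□□□□□□□□□□□□□□□222011
Step 22: δ(r2, □) = (r2, □, L) → [r2]□□□□□□□□□□□□□□□□□□□□□□222011

The machine has not reached a halting state after 22 steps.
The machine did not halt within the 22-step bound.

Answer: No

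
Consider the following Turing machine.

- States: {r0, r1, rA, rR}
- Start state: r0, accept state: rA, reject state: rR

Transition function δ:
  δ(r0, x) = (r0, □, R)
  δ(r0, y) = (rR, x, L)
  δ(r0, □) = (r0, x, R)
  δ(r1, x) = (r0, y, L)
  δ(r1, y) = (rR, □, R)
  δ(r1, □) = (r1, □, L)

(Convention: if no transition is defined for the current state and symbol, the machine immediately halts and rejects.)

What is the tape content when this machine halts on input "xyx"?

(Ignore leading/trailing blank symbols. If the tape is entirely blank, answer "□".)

Execution trace:
Initial: [r0]xyx
Step 1: δ(r0, x) = (r0, □, R) → □[r0]yx
Step 2: δ(r0, y) = (rR, x, L) → [rR]□xx

The machine reaches the reject state rR and halts.

Final tape (ignoring leading/trailing blanks): xx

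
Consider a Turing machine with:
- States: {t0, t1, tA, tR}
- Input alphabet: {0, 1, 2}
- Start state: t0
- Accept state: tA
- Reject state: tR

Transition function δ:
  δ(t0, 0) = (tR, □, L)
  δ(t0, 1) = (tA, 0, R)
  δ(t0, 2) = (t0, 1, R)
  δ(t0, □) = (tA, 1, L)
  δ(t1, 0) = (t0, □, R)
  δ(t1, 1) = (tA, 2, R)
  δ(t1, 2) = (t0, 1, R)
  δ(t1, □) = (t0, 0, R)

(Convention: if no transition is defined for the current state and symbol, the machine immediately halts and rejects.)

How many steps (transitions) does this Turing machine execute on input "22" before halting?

Execution trace:
Initial: [t0]22
Step 1: δ(t0, 2) = (t0, 1, R) → 1[t0]2
Step 2: δ(t0, 2) = (t0, 1, R) → 11[t0]□
Step 3: δ(t0, □) = (tA, 1, L) → 1[tA]11

The machine reaches the accept state tA and halts.

The machine executed 3 steps before halting.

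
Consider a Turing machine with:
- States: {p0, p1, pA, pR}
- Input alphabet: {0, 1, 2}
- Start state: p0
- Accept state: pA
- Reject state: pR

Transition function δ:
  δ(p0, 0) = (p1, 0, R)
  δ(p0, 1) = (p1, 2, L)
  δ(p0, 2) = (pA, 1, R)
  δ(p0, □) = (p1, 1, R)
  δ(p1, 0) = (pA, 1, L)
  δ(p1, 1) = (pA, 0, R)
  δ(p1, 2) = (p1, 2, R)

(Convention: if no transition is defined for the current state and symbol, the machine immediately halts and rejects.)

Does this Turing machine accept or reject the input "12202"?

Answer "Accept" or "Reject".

Execution trace:
Initial: [p0]12202
Step 1: δ(p0, 1) = (p1, 2, L) → [p1]□22202

No transition is defined for δ(p1, □). By convention the machine halts and rejects.

Answer: Reject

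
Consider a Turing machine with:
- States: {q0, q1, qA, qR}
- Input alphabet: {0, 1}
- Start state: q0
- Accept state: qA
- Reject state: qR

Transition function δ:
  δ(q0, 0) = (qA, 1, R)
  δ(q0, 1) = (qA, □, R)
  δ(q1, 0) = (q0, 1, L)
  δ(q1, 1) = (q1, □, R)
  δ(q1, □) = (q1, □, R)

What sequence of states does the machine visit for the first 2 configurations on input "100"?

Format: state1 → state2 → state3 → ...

Execution trace:
Initial: [q0]100
Step 1: δ(q0, 1) = (qA, □, R) → □[qA]00

The machine reaches the accept state qA and halts.

State sequence: q0 → qA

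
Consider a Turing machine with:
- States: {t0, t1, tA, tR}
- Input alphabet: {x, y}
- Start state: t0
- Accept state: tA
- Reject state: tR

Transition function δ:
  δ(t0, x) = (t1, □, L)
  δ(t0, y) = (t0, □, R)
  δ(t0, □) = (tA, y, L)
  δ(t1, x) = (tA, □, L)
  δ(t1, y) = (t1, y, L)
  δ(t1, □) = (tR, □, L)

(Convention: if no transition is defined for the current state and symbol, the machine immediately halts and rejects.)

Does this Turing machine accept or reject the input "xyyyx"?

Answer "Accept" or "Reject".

Execution trace:
Initial: [t0]xyyyx
Step 1: δ(t0, x) = (t1, □, L) → [t1]□□yyyx
Step 2: δ(t1, □) = (tR, □, L) → [tR]□□□yyyx

The machine reaches the reject state tR and halts.

Answer: Reject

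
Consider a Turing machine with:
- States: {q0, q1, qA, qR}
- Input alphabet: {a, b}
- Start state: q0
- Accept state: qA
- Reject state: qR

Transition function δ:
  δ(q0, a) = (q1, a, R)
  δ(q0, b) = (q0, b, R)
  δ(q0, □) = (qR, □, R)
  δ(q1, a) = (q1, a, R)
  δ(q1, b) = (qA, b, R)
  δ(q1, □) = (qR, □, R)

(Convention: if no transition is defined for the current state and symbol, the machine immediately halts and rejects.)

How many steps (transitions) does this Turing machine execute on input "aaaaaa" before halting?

Execution trace:
Initial: [q0]aaaaaa
Step 1: δ(q0, a) = (q1, a, R) → a[q1]aaaaa
Step 2: δ(q1, a) = (q1, a, R) → aa[q1]aaaa
Step 3: δ(q1, a) = (q1, a, R) → aaa[q1]aaa
Step 4: δ(q1, a) = (q1, a, R) → aaaa[q1]aa
Step 5: δ(q1, a) = (q1, a, R) → aaaaa[q1]a
Step 6: δ(q1, a) = (q1, a, R) → aaaaaa[q1]□
Step 7: δ(q1, □) = (qR, □, R) → aaaaaa□[qR]□

The machine reaches the reject state qR and halts.

The machine executed 7 steps before halting.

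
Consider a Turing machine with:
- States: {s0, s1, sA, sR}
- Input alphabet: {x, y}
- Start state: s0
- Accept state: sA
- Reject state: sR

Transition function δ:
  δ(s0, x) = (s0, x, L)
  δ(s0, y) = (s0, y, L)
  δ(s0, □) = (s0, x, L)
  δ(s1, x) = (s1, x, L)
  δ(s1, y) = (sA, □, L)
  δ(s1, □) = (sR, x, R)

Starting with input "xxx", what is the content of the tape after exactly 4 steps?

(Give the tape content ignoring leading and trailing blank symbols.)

Execution trace:
Initial: [s0]xxx
Step 1: δ(s0, x) = (s0, x, L) → [s0]□xxx
Step 2: δ(s0, □) = (s0, x, L) → [s0]□xxxx
Step 3: δ(s0, □) = (s0, x, L) → [s0]□xxxxx
Step 4: δ(s0, □) = (s0, x, L) → [s0]□xxxxxx

After 4 steps, the tape (ignoring leading/trailing blanks) is: xxxxxx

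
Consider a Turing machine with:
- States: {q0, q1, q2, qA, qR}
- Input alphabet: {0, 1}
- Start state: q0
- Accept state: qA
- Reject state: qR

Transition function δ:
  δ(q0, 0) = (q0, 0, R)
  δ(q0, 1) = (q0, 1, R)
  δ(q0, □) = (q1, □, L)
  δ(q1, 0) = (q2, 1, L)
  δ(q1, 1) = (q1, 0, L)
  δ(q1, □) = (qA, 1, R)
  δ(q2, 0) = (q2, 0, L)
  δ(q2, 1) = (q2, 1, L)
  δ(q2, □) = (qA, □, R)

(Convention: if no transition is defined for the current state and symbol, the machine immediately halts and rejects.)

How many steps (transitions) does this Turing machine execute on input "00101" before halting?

Execution trace:
Initial: [q0]00101
Step 1: δ(q0, 0) = (q0, 0, R) → 0[q0]0101
Step 2: δ(q0, 0) = (q0, 0, R) → 00[q0]101
Step 3: δ(q0, 1) = (q0, 1, R) → 001[q0]01
Step 4: δ(q0, 0) = (q0, 0, R) → 0010[q0]1
Step 5: δ(q0, 1) = (q0, 1, R) → 00101[q0]□
Step 6: δ(q0, □) = (q1, □, L) → 0010[q1]1□
Step 7: δ(q1, 1) = (q1, 0, L) → 001[q1]00□
Step 8: δ(q1, 0) = (q2, 1, L) → 00[q2]110□
Step 9: δ(q2, 1) = (q2, 1, L) → 0[q2]0110□
Step 10: δ(q2, 0) = (q2, 0, L) → [q2]00110□
Step 11: δ(q2, 0) = (q2, 0, L) → [q2]□00110□
Step 12: δ(q2, □) = (qA, □, R) → □[qA]00110□

The machine reaches the accept state qA and halts.

The machine executed 12 steps before halting.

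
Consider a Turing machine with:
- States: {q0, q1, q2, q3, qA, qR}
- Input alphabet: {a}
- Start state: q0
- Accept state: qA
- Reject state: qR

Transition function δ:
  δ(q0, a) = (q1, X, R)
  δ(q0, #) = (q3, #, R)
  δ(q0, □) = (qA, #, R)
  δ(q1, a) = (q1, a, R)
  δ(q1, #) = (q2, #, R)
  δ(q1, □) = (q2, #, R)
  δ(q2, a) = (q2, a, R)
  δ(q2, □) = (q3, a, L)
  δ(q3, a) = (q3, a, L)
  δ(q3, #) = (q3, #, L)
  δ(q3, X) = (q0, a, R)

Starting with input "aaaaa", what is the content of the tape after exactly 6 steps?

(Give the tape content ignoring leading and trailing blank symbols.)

Execution trace:
Initial: [q0]aaaaa
Step 1: δ(q0, a) = (q1, X, R) → X[q1]aaaa
Step 2: δ(q1, a) = (q1, a, R) → Xa[q1]aaa
Step 3: δ(q1, a) = (q1, a, R) → Xaa[q1]aa
Step 4: δ(q1, a) = (q1, a, R) → Xaaa[q1]a
Step 5: δ(q1, a) = (q1, a, R) → Xaaaa[q1]□
Step 6: δ(q1, □) = (q2, #, R) → Xaaaa#[q2]□

After 6 steps, the tape (ignoring leading/trailing blanks) is: Xaaaa#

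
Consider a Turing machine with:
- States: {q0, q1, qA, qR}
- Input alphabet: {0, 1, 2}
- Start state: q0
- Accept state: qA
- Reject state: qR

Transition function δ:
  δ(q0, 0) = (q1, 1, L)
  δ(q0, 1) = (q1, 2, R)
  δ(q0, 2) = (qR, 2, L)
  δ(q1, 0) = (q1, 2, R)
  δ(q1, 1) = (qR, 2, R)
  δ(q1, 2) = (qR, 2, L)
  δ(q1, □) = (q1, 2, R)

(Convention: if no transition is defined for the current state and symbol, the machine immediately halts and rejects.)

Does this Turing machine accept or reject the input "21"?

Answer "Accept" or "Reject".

Execution trace:
Initial: [q0]21
Step 1: δ(q0, 2) = (qR, 2, L) → [qR]□21

The machine reaches the reject state qR and halts.

Answer: Reject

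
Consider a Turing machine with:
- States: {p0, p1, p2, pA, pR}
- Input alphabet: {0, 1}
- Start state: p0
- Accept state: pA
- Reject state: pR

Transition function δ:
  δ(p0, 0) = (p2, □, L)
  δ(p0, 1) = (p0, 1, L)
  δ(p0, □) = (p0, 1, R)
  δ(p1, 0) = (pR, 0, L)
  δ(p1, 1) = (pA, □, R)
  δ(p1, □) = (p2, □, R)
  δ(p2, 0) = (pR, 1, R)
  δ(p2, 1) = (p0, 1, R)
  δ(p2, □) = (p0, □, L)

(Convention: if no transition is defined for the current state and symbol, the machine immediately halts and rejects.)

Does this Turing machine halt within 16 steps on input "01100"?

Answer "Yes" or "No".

Execution trace:
Initial: [p0]01100
Step 1: δ(p0, 0) = (p2, □, L) → [p2]□□1100
Step 2: δ(p2, □) = (p0, □, L) → [p0]□□□1100
Step 3: δ(p0, □) = (p0, 1, R) → 1[p0]□□1100
Step 4: δ(p0, □) = (p0, 1, R) → 11[p0]□1100
Step 5: δ(p0, □) = (p0, 1, R) → 111[p0]1100
Step 6: δ(p0, 1) = (p0, 1, L) → 11[p0]11100
Step 7: δ(p0, 1) = (p0, 1, L) → 1[p0]111100
Step 8: δ(p0, 1) = (p0, 1, L) → [p0]1111100
Step 9: δ(p0, 1) = (p0, 1, L) → [p0]□1111100
Step 10: δ(p0, □) = (p0, 1, R) → 1[p0]1111100
Step 11: δ(p0, 1) = (p0, 1, L) → [p0]11111100
Step 12: δ(p0, 1) = (p0, 1, L) → [p0]□11111100
Step 13: δ(p0, □) = (p0, 1, R) → 1[p0]11111100
Step 14: δ(p0, 1) = (p0, 1, L) → [p0]111111100
Step 15: δ(p0, 1) = (p0, 1, L) → [p0]□111111100
Step 16: δ(p0, □) = (p0, 1, R) → 1[p0]111111100

The machine has not reached a halting state after 16 steps.
The machine did not halt within the 16-step bound.

Answer: No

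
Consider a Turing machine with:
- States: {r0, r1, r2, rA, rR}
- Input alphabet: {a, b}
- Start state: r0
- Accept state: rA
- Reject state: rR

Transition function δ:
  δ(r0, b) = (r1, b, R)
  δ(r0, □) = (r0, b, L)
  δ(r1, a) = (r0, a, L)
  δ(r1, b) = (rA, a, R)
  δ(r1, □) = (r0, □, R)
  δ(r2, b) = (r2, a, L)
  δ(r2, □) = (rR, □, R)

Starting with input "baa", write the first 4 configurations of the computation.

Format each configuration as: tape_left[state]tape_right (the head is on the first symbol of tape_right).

Transitions applied:
Step 1: δ(r0, b) = (r1, b, R)
Step 2: δ(r1, a) = (r0, a, L)
Step 3: δ(r0, b) = (r1, b, R)

The first 4 configurations are:
[r0]baa ⊢ b[r1]aa ⊢ [r0]baa ⊢ b[r1]aa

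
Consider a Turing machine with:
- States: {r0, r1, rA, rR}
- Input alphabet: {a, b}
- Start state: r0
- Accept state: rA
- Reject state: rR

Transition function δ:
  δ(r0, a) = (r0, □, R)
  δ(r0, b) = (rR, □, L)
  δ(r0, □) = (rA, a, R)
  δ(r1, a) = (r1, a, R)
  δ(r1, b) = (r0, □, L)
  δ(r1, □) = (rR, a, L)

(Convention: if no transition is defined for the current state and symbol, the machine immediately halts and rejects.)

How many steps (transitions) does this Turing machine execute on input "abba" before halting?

Execution trace:
Initial: [r0]abba
Step 1: δ(r0, a) = (r0, □, R) → □[r0]bba
Step 2: δ(r0, b) = (rR, □, L) → [rR]□□ba

The machine reaches the reject state rR and halts.

The machine executed 2 steps before halting.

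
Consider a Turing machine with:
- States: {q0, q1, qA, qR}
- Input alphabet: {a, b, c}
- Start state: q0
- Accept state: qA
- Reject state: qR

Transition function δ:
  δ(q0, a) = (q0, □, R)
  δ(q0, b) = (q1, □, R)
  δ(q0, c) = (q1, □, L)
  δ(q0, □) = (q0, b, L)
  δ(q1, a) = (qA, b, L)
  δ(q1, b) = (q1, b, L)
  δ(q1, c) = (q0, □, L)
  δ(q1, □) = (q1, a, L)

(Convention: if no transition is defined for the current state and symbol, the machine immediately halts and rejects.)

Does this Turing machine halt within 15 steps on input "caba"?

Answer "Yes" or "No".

Execution trace:
Initial: [q0]caba
Step 1: δ(q0, c) = (q1, □, L) → [q1]□□aba
Step 2: δ(q1, □) = (q1, a, L) → [q1]□a□aba
Step 3: δ(q1, □) = (q1, a, L) → [q1]□aa□aba
Step 4: δ(q1, □) = (q1, a, L) → [q1]□aaa□aba
Step 5: δ(q1, □) = (q1, a, L) → [q1]□aaaa□aba
Step 6: δ(q1, □) = (q1, a, L) → [q1]□aaaaa□aba
Step 7: δ(q1, □) = (q1, a, L) → [q1]□aaaaaa□aba
Step 8: δ(q1, □) = (q1, a, L) → [q1]□aaaaaaa□aba
Step 9: δ(q1, □) = (q1, a, L) → [q1]□aaaaaaaa□aba
Step 10: δ(q1, □) = (q1, a, L) → [q1]□aaaaaaaaa□aba
Step 11: δ(q1, □) = (q1, a, L) → [q1]□aaaaaaaaaa□aba
Step 12: δ(q1, □) = (q1, a, L) → [q1]□aaaaaaaaaaa□aba
Step 13: δ(q1, □) = (q1, a, L) → [q1]□aaaaaaaaaaaa□aba
Step 14: δ(q1, □) = (q1, a, L) → [q1]□aaaaaaaaaaaaa□aba
Step 15: δ(q1, □) = (q1, a, L) → [q1]□aaaaaaaaaaaaaa□aba

The machine has not reached a halting state after 15 steps.
The machine did not halt within the 15-step bound.

Answer: No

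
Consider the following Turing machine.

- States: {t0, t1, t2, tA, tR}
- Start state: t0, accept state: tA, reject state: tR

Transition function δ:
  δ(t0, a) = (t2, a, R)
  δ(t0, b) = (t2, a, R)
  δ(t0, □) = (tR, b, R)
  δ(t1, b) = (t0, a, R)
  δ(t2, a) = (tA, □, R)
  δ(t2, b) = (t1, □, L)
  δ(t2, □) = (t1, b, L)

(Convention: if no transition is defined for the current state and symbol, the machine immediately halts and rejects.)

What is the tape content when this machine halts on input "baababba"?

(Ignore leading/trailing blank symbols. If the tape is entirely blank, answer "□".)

Execution trace:
Initial: [t0]baababba
Step 1: δ(t0, b) = (t2, a, R) → a[t2]aababba
Step 2: δ(t2, a) = (tA, □, R) → a□[tA]ababba

The machine reaches the accept state tA and halts.

Final tape (ignoring leading/trailing blanks): a□ababba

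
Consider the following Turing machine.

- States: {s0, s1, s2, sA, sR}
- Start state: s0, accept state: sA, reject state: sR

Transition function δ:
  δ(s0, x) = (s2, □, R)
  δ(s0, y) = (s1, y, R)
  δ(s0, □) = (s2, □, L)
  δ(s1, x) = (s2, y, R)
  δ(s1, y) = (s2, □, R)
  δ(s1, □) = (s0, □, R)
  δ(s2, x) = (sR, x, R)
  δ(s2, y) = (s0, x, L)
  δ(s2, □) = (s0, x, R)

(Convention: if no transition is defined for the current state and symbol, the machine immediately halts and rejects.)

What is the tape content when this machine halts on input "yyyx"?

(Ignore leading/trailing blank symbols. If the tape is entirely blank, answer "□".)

Execution trace:
Initial: [s0]yyyx
Step 1: δ(s0, y) = (s1, y, R) → y[s1]yyx
Step 2: δ(s1, y) = (s2, □, R) → y□[s2]yx
Step 3: δ(s2, y) = (s0, x, L) → y[s0]□xx
Step 4: δ(s0, □) = (s2, □, L) → [s2]y□xx
Step 5: δ(s2, y) = (s0, x, L) → [s0]□x□xx
Step 6: δ(s0, □) = (s2, □, L) → [s2]□□x□xx
Step 7: δ(s2, □) = (s0, x, R) → x[s0]□x□xx
Step 8: δ(s0, □) = (s2, □, L) → [s2]x□x□xx
Step 9: δ(s2, x) = (sR, x, R) → x[sR]□x□xx

The machine reaches the reject state sR and halts.

Final tape (ignoring leading/trailing blanks): x□x□xx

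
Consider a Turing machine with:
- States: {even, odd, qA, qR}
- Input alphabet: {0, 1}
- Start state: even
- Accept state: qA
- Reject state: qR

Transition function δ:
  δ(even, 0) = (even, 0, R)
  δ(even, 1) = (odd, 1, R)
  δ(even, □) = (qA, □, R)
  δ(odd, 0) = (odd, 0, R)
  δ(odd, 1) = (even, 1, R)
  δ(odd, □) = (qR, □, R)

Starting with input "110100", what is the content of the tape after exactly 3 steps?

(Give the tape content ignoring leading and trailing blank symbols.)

Execution trace:
Initial: [even]110100
Step 1: δ(even, 1) = (odd, 1, R) → 1[odd]10100
Step 2: δ(odd, 1) = (even, 1, R) → 11[even]0100
Step 3: δ(even, 0) = (even, 0, R) → 110[even]100

After 3 steps, the tape (ignoring leading/trailing blanks) is: 110100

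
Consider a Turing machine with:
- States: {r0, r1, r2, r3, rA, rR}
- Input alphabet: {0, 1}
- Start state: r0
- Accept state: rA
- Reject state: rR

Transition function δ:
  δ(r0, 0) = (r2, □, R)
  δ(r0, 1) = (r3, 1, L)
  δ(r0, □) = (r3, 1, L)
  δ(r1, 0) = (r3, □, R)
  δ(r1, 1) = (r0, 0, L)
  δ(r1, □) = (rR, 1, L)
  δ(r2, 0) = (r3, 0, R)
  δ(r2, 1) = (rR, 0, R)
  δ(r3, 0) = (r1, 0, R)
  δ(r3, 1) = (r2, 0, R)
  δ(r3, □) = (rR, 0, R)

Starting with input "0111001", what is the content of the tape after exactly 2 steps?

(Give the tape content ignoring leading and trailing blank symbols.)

Execution trace:
Initial: [r0]0111001
Step 1: δ(r0, 0) = (r2, □, R) → □[r2]111001
Step 2: δ(r2, 1) = (rR, 0, R) → □0[rR]11001

The machine reaches the reject state rR and halts.

After 2 steps, the tape (ignoring leading/trailing blanks) is: 011001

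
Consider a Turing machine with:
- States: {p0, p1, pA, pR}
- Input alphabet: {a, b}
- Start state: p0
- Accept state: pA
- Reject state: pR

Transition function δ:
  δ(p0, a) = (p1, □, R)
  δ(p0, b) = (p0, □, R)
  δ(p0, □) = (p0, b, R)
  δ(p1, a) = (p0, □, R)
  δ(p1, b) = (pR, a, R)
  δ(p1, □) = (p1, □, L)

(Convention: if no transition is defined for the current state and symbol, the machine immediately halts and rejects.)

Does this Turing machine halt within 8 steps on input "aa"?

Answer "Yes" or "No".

Execution trace:
Initial: [p0]aa
Step 1: δ(p0, a) = (p1, □, R) → □[p1]a
Step 2: δ(p1, a) = (p0, □, R) → □□[p0]□
Step 3: δ(p0, □) = (p0, b, R) → □□b[p0]□
Step 4: δ(p0, □) = (p0, b, R) → □□bb[p0]□
Step 5: δ(p0, □) = (p0, b, R) → □□bbb[p0]□
Step 6: δ(p0, □) = (p0, b, R) → □□bbbb[p0]□
Step 7: δ(p0, □) = (p0, b, R) → □□bbbbb[p0]□
Step 8: δ(p0, □) = (p0, b, R) → □□bbbbbb[p0]□

The machine has not reached a halting state after 8 steps.
The machine did not halt within the 8-step bound.

Answer: No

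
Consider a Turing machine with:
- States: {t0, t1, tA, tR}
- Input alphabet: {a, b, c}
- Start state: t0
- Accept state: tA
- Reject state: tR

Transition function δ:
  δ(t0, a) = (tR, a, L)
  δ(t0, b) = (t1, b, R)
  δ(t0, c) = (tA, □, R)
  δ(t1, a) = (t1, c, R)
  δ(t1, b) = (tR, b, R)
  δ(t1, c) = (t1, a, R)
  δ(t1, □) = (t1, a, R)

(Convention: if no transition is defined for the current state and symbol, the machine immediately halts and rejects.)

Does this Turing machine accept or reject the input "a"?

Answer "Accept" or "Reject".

Execution trace:
Initial: [t0]a
Step 1: δ(t0, a) = (tR, a, L) → [tR]□a

The machine reaches the reject state tR and halts.

Answer: Reject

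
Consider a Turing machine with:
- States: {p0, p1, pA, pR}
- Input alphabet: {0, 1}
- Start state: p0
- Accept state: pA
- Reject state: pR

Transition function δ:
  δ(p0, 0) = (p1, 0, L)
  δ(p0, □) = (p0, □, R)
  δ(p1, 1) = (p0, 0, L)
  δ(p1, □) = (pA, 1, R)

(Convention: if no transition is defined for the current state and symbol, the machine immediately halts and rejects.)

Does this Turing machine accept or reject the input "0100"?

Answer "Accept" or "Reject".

Execution trace:
Initial: [p0]0100
Step 1: δ(p0, 0) = (p1, 0, L) → [p1]□0100
Step 2: δ(p1, □) = (pA, 1, R) → 1[pA]0100

The machine reaches the accept state pA and halts.

Answer: Accept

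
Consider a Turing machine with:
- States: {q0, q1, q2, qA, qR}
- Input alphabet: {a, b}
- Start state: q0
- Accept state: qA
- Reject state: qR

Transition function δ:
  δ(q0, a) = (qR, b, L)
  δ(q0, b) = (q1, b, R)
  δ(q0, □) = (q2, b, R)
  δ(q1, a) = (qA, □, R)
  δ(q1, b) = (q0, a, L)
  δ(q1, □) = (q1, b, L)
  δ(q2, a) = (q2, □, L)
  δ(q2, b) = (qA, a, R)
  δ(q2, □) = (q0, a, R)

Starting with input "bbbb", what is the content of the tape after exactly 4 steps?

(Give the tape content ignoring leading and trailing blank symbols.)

Execution trace:
Initial: [q0]bbbb
Step 1: δ(q0, b) = (q1, b, R) → b[q1]bbb
Step 2: δ(q1, b) = (q0, a, L) → [q0]babb
Step 3: δ(q0, b) = (q1, b, R) → b[q1]abb
Step 4: δ(q1, a) = (qA, □, R) → b□[qA]bb

The machine reaches the accept state qA and halts.

After 4 steps, the tape (ignoring leading/trailing blanks) is: b□bb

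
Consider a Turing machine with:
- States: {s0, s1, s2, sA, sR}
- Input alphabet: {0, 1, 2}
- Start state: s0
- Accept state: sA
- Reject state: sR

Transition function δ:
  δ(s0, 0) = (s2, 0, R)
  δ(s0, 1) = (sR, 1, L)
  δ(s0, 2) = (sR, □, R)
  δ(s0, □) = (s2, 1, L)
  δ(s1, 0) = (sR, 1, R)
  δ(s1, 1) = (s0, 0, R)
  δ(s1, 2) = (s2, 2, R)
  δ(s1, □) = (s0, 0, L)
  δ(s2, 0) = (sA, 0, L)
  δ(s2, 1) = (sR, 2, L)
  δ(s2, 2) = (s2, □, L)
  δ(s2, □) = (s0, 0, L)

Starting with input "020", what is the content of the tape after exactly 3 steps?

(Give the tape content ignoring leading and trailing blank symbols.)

Execution trace:
Initial: [s0]020
Step 1: δ(s0, 0) = (s2, 0, R) → 0[s2]20
Step 2: δ(s2, 2) = (s2, □, L) → [s2]0□0
Step 3: δ(s2, 0) = (sA, 0, L) → [sA]□0□0

The machine reaches the accept state sA and halts.

After 3 steps, the tape (ignoring leading/trailing blanks) is: 0□0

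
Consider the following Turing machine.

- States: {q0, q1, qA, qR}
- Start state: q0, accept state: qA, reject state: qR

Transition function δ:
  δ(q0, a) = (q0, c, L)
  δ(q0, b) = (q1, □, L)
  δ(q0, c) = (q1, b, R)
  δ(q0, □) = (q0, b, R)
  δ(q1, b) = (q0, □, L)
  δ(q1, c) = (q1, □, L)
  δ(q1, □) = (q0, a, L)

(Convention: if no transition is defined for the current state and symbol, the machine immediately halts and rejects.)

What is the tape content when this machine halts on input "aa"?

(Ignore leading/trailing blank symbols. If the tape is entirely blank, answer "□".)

Execution trace:
Initial: [q0]aa
Step 1: δ(q0, a) = (q0, c, L) → [q0]□ca
Step 2: δ(q0, □) = (q0, b, R) → b[q0]ca
Step 3: δ(q0, c) = (q1, b, R) → bb[q1]a

No transition is defined for δ(q1, a). By convention the machine halts and rejects.

Final tape (ignoring leading/trailing blanks): bba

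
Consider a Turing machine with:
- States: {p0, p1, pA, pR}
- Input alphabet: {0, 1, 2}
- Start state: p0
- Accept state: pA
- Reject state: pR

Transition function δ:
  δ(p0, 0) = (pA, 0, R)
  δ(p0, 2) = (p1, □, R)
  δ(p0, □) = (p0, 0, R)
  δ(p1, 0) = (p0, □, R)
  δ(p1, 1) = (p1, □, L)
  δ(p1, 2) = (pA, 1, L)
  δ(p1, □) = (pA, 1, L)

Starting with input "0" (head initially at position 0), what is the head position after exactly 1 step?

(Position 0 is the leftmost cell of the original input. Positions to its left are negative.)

Execution trace (head position shown):
Step 0: [p0]0  (head at position 0)
Step 1: move right → 0[pA]□  (head at position 1)

After 1 step, the head is at position 1.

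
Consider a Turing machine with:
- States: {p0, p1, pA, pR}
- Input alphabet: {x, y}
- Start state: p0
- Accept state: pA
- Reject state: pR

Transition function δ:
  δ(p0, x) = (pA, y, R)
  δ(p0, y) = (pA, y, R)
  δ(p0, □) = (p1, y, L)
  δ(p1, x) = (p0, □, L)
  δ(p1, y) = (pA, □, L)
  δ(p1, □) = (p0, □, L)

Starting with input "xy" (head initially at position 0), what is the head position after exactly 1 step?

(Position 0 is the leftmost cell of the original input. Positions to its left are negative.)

Execution trace (head position shown):
Step 0: [p0]xy  (head at position 0)
Step 1: move right → y[pA]y  (head at position 1)

After 1 step, the head is at position 1.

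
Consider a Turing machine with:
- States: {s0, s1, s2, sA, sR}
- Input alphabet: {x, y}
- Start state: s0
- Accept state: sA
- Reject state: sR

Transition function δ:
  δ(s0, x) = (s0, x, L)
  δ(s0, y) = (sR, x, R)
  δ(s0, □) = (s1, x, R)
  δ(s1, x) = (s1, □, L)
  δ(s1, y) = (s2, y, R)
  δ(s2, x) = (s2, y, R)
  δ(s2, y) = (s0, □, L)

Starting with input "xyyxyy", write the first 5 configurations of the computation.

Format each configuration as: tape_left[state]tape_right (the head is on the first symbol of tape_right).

Transitions applied:
Step 1: δ(s0, x) = (s0, x, L)
Step 2: δ(s0, □) = (s1, x, R)
Step 3: δ(s1, x) = (s1, □, L)
Step 4: δ(s1, x) = (s1, □, L)

The first 5 configurations are:
[s0]xyyxyy ⊢ [s0]□xyyxyy ⊢ x[s1]xyyxyy ⊢ [s1]x□yyxyy ⊢ [s1]□□□yyxyy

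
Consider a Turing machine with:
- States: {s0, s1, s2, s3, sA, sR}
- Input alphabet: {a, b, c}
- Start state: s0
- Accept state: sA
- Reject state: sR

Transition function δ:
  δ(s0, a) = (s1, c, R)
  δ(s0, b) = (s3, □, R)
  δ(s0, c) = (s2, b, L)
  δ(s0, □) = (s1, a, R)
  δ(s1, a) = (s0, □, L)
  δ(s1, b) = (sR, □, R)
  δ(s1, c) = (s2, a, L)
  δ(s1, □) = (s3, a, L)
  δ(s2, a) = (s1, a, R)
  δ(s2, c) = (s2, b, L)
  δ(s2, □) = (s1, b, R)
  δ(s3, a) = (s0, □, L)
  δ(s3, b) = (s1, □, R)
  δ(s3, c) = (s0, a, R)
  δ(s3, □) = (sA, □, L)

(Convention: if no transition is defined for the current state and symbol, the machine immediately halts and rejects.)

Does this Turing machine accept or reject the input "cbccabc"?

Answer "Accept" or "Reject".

Execution trace:
Initial: [s0]cbccabc
Step 1: δ(s0, c) = (s2, b, L) → [s2]□bbccabc
Step 2: δ(s2, □) = (s1, b, R) → b[s1]bbccabc
Step 3: δ(s1, b) = (sR, □, R) → b□[sR]bccabc

The machine reaches the reject state sR and halts.

Answer: Reject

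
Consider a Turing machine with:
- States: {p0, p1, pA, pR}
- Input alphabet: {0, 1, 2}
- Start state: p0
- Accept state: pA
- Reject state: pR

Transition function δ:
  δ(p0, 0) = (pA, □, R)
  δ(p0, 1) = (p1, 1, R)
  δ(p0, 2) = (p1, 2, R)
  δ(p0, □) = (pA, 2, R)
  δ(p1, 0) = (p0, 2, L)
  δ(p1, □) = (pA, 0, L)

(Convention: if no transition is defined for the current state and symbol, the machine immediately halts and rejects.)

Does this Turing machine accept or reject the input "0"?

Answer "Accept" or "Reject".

Execution trace:
Initial: [p0]0
Step 1: δ(p0, 0) = (pA, □, R) → □[pA]□

The machine reaches the accept state pA and halts.

Answer: Accept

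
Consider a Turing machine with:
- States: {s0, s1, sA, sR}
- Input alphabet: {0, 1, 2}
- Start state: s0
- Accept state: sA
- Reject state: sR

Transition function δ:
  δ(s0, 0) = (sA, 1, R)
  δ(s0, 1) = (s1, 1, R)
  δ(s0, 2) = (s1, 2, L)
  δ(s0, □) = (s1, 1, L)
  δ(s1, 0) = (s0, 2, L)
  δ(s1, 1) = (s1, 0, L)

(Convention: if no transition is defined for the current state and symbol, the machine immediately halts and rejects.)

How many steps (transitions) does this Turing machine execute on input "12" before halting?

Execution trace:
Initial: [s0]12
Step 1: δ(s0, 1) = (s1, 1, R) → 1[s1]2

No transition is defined for δ(s1, 2). By convention the machine halts and rejects.

The machine executed 1 step before halting.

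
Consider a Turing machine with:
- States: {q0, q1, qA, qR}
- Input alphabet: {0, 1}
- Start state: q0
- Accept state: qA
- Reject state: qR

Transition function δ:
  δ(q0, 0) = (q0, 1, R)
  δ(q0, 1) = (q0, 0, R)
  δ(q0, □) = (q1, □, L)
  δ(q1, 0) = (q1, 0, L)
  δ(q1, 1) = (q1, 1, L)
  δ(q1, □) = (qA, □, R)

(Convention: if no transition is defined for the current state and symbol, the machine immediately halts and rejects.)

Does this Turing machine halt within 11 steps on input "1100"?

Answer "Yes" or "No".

Execution trace:
Initial: [q0]1100
Step 1: δ(q0, 1) = (q0, 0, R) → 0[q0]100
Step 2: δ(q0, 1) = (q0, 0, R) → 00[q0]00
Step 3: δ(q0, 0) = (q0, 1, R) → 001[q0]0
Step 4: δ(q0, 0) = (q0, 1, R) → 0011[q0]□
Step 5: δ(q0, □) = (q1, □, L) → 001[q1]1□
Step 6: δ(q1, 1) = (q1, 1, L) → 00[q1]11□
Step 7: δ(q1, 1) = (q1, 1, L) → 0[q1]011□
Step 8: δ(q1, 0) = (q1, 0, L) → [q1]0011□
Step 9: δ(q1, 0) = (q1, 0, L) → [q1]□0011□
Step 10: δ(q1, □) = (qA, □, R) → □[qA]0011□

The machine reaches the accept state qA and halts.
The machine halted after 10 steps (within the 11-step bound).

Answer: Yes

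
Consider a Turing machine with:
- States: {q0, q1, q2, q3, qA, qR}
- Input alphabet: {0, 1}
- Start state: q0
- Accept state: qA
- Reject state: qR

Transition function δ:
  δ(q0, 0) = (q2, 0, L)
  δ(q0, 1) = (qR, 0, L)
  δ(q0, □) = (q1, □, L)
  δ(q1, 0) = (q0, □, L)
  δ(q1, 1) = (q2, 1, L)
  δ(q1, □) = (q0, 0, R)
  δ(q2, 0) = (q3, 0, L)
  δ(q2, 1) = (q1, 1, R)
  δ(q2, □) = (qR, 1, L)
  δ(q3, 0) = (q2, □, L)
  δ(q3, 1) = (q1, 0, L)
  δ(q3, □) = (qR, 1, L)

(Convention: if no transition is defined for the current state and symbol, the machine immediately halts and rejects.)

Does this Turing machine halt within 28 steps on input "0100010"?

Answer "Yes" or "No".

Execution trace:
Initial: [q0]0100010
Step 1: δ(q0, 0) = (q2, 0, L) → [q2]□0100010
Step 2: δ(q2, □) = (qR, 1, L) → [qR]□10100010

The machine reaches the reject state qR and halts.
The machine halted after 2 steps (within the 28-step bound).

Answer: Yes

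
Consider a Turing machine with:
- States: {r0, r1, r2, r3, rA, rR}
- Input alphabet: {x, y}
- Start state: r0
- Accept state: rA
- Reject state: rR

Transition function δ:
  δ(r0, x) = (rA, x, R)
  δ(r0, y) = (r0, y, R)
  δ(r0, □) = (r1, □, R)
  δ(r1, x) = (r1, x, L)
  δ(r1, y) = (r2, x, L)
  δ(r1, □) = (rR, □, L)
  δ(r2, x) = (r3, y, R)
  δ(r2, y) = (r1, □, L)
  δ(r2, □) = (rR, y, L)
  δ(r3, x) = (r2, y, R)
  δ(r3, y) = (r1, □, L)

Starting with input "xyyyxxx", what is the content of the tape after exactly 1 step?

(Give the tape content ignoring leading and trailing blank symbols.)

Execution trace:
Initial: [r0]xyyyxxx
Step 1: δ(r0, x) = (rA, x, R) → x[rA]yyyxxx

The machine reaches the accept state rA and halts.

After 1 step, the tape (ignoring leading/trailing blanks) is: xyyyxxx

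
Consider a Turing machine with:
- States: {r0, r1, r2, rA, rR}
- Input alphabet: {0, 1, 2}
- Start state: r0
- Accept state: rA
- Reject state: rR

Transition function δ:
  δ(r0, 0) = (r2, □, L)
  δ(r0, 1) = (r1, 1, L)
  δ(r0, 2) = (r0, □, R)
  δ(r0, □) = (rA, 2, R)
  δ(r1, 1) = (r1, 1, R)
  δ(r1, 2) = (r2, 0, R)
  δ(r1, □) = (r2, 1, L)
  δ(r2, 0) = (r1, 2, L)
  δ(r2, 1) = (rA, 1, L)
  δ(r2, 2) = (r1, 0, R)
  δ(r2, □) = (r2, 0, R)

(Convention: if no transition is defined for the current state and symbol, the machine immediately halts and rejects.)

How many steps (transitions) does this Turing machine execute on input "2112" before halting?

Execution trace:
Initial: [r0]2112
Step 1: δ(r0, 2) = (r0, □, R) → □[r0]112
Step 2: δ(r0, 1) = (r1, 1, L) → [r1]□112
Step 3: δ(r1, □) = (r2, 1, L) → [r2]□1112
Step 4: δ(r2, □) = (r2, 0, R) → 0[r2]1112
Step 5: δ(r2, 1) = (rA, 1, L) → [rA]01112

The machine reaches the accept state rA and halts.

The machine executed 5 steps before halting.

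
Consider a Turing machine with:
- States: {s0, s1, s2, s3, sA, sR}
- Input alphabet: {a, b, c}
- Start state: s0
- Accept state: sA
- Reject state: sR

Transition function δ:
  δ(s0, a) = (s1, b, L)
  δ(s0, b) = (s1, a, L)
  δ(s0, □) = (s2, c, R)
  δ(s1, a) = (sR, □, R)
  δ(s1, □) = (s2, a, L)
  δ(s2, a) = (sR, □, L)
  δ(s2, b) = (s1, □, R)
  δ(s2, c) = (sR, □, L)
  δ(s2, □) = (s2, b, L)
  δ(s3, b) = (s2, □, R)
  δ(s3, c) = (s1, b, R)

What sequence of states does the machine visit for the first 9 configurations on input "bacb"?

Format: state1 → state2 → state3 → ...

Execution trace:
Initial: [s0]bacb
Step 1: δ(s0, b) = (s1, a, L) → [s1]□aacb
Step 2: δ(s1, □) = (s2, a, L) → [s2]□aaacb
Step 3: δ(s2, □) = (s2, b, L) → [s2]□baaacb
Step 4: δ(s2, □) = (s2, b, L) → [s2]□bbaaacb
Step 5: δ(s2, □) = (s2, b, L) → [s2]□bbbaaacb
Step 6: δ(s2, □) = (s2, b, L) → [s2]□bbbbaaacb
Step 7: δ(s2, □) = (s2, b, L) → [s2]□bbbbbaaacb
Step 8: δ(s2, □) = (s2, b, L) → [s2]□bbbbbbaaacb

State sequence: s0 → s1 → s2 → s2 → s2 → s2 → s2 → s2 → s2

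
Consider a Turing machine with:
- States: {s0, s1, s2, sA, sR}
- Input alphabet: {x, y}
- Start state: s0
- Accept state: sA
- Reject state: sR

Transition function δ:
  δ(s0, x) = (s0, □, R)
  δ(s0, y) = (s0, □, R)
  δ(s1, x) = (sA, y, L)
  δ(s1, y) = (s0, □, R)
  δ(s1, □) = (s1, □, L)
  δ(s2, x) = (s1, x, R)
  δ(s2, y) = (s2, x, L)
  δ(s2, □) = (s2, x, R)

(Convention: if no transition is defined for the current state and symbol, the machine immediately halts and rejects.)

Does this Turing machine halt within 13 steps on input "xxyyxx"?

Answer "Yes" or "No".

Execution trace:
Initial: [s0]xxyyxx
Step 1: δ(s0, x) = (s0, □, R) → □[s0]xyyxx
Step 2: δ(s0, x) = (s0, □, R) → □□[s0]yyxx
Step 3: δ(s0, y) = (s0, □, R) → □□□[s0]yxx
Step 4: δ(s0, y) = (s0, □, R) → □□□□[s0]xx
Step 5: δ(s0, x) = (s0, □, R) → □□□□□[s0]x
Step 6: δ(s0, x) = (s0, □, R) → □□□□□□[s0]□

No transition is defined for δ(s0, □). By convention the machine halts and rejects.
The machine halted after 6 steps (within the 13-step bound).

Answer: Yes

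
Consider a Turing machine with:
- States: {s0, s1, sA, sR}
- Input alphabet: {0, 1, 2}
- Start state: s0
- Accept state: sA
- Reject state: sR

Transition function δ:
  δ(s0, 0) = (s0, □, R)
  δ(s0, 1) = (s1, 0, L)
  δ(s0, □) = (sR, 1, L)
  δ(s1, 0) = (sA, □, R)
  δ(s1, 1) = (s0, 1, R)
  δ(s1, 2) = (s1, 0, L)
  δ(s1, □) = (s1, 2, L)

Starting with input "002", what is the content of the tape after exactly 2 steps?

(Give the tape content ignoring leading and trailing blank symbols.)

Execution trace:
Initial: [s0]002
Step 1: δ(s0, 0) = (s0, □, R) → □[s0]02
Step 2: δ(s0, 0) = (s0, □, R) → □□[s0]2

No transition is defined for δ(s0, 2). By convention the machine halts and rejects.

After 2 steps, the tape (ignoring leading/trailing blanks) is: 2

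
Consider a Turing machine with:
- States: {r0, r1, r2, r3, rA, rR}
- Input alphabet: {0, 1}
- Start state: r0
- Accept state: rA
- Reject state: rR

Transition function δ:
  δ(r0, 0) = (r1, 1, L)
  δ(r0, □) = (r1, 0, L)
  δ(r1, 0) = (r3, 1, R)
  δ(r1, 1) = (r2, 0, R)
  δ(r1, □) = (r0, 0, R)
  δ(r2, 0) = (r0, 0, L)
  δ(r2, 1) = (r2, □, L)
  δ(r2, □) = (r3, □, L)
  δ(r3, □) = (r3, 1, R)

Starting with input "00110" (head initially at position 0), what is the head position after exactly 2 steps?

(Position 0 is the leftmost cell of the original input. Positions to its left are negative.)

Execution trace (head position shown):
Step 0: [r0]00110  (head at position 0)
Step 1: move left → [r1]□10110  (head at position -1)
Step 2: move right → 0[r0]10110  (head at position 0)

After 2 steps, the head is at position 0.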